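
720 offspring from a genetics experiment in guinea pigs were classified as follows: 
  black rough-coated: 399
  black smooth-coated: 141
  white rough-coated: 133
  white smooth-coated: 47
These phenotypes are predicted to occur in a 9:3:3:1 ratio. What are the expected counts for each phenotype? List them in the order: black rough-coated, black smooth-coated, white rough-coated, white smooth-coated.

Under the 9:3:3:1 hypothesis (Σ ratio = 16, N = 720):
  black rough-coated: 720 × 9/16 = 405
  black smooth-coated: 720 × 3/16 = 135
  white rough-coated: 720 × 3/16 = 135
  white smooth-coated: 720 × 1/16 = 45

405, 135, 135, 45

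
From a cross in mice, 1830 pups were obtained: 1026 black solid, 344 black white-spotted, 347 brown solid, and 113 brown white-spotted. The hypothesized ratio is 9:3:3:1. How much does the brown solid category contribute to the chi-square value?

0.044

Expected counts for N = 1830 under a 9:3:3:1 ratio (total parts = 16):
  black solid: 1830 × 9/16 = 1029.375
  black white-spotted: 1830 × 3/16 = 343.125
  brown solid: 1830 × 3/16 = 343.125
  brown white-spotted: 1830 × 1/16 = 114.375
Contribution of brown solid: (347 − 343.125)² / 343.125 = 0.0438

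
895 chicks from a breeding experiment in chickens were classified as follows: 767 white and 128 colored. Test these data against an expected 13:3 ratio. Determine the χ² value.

11.625

Under the 13:3 hypothesis (Σ ratio = 16, N = 895):
  white: 895 × 13/16 = 727.1875
  colored: 895 × 3/16 = 167.8125
χ² = Σ (O − E)² / E
  white: (767 − 727.1875)² / 727.1875 = 2.1797
  colored: (128 − 167.8125)² / 167.8125 = 9.4453
χ² = 2.1797 + 9.4453 = 11.625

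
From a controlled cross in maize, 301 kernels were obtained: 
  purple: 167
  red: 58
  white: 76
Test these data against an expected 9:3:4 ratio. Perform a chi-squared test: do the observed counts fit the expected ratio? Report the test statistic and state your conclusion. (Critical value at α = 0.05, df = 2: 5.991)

0.082; consistent

Total ratio parts = 16. Expected numbers out of 301:
  purple: 301 × 9/16 = 169.3125
  red: 301 × 3/16 = 56.4375
  white: 301 × 4/16 = 75.25
χ² = Σ (O − E)² / E
  purple: (167 − 169.3125)² / 169.3125 = 0.0316
  red: (58 − 56.4375)² / 56.4375 = 0.0433
  white: (76 − 75.25)² / 75.25 = 0.0075
χ² = 0.0316 + 0.0433 + 0.0075 = 0.0824 ≈ 0.082
Degrees of freedom = 3 − 1 = 2; critical value at α = 0.05 is 5.991.
Since 0.082 < 5.991, we fail to reject the null hypothesis — the data are consistent with the 9:3:4 ratio.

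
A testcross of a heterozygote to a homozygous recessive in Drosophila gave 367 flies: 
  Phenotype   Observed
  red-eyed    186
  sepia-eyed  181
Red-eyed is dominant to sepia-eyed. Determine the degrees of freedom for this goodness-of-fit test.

1

A testcross of a heterozygote (Aa × aa) gives a 1:1 phenotypic ratio.
A goodness-of-fit test with 2 phenotype classes has df = 2 − 1 = 1.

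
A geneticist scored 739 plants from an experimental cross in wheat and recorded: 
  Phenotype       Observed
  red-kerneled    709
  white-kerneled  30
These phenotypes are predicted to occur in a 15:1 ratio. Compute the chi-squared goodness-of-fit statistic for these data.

Total ratio parts = 16. Expected numbers out of 739:
  red-kerneled: 739 × 15/16 = 692.8125
  white-kerneled: 739 × 1/16 = 46.1875
χ² = Σ (O − E)² / E
  red-kerneled: (709 − 692.8125)² / 692.8125 = 0.3782
  white-kerneled: (30 − 46.1875)² / 46.1875 = 5.6733
χ² = 0.3782 + 5.6733 = 6.0515 ≈ 6.052

6.052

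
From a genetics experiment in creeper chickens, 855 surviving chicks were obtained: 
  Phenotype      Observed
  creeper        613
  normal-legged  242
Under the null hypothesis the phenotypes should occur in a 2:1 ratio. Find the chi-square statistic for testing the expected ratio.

Under the 2:1 hypothesis (Σ ratio = 3, N = 855):
  creeper: 855 × 2/3 = 570
  normal-legged: 855 × 1/3 = 285
χ² = Σ (O − E)² / E
  creeper: (613 − 570)² / 570 = 3.2439
  normal-legged: (242 − 285)² / 285 = 6.4877
χ² = 3.2439 + 6.4877 = 9.7316 ≈ 9.732

9.732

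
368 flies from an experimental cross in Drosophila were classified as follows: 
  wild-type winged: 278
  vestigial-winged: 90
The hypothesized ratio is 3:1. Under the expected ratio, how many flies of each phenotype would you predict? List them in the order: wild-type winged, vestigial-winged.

276, 92

Total ratio parts = 4. Expected numbers out of 368:
  wild-type winged: 368 × 3/4 = 276
  vestigial-winged: 368 × 1/4 = 92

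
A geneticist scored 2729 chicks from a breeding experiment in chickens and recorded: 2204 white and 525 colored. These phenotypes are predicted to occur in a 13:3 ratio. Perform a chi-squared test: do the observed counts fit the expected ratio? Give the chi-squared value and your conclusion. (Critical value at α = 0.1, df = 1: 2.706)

Total ratio parts = 16. Expected numbers out of 2729:
  white: 2729 × 13/16 = 2217.3125
  colored: 2729 × 3/16 = 511.6875
χ² = Σ (O − E)² / E
  white: (2204 − 2217.3125)² / 2217.3125 = 0.0799
  colored: (525 − 511.6875)² / 511.6875 = 0.3463
χ² = 0.0799 + 0.3463 = 0.4262 ≈ 0.426
Degrees of freedom = 2 − 1 = 1; critical value at α = 0.1 is 2.706.
Since 0.426 < 2.706, we fail to reject the null hypothesis — the data are consistent with the 13:3 ratio.

0.426; consistent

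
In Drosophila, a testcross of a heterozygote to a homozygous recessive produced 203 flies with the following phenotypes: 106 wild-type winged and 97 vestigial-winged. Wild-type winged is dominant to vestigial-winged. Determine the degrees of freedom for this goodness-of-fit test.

A testcross of a heterozygote (Aa × aa) gives a 1:1 phenotypic ratio.
A goodness-of-fit test with 2 phenotype classes has df = 2 − 1 = 1.

1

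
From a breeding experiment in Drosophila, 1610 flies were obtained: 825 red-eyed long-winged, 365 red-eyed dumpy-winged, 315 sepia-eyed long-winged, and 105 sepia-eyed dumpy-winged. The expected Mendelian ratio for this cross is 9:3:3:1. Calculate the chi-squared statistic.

21.139

Expected counts for N = 1610 under a 9:3:3:1 ratio (total parts = 16):
  red-eyed long-winged: 1610 × 9/16 = 905.625
  red-eyed dumpy-winged: 1610 × 3/16 = 301.875
  sepia-eyed long-winged: 1610 × 3/16 = 301.875
  sepia-eyed dumpy-winged: 1610 × 1/16 = 100.625
χ² = Σ (O − E)² / E
  red-eyed long-winged: (825 − 905.625)² / 905.625 = 7.1778
  red-eyed dumpy-winged: (365 − 301.875)² / 301.875 = 13.2001
  sepia-eyed long-winged: (315 − 301.875)² / 301.875 = 0.5707
  sepia-eyed dumpy-winged: (105 − 100.625)² / 100.625 = 0.1902
χ² = 7.1778 + 13.2001 + 0.5707 + 0.1902 = 21.1388 ≈ 21.139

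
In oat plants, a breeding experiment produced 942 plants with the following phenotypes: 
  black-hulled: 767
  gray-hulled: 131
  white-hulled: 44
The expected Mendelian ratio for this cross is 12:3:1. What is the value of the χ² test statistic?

The 12:3:1 ratio has 16 parts, so with N = 942 the expected counts are:
  black-hulled: 942 × 12/16 = 706.5
  gray-hulled: 942 × 3/16 = 176.625
  white-hulled: 942 × 1/16 = 58.875
χ² = Σ (O − E)² / E
  black-hulled: (767 − 706.5)² / 706.5 = 5.1808
  gray-hulled: (131 − 176.625)² / 176.625 = 11.7857
  white-hulled: (44 − 58.875)² / 58.875 = 3.7582
χ² = 5.1808 + 11.7857 + 3.7582 = 20.7247 ≈ 20.725

20.725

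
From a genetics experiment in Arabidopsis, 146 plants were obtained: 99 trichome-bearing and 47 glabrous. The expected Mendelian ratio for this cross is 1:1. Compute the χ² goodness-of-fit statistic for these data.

18.521

Expected counts for N = 146 under a 1:1 ratio (total parts = 2):
  trichome-bearing: 146 × 1/2 = 73
  glabrous: 146 × 1/2 = 73
χ² = Σ (O − E)² / E
  trichome-bearing: (99 − 73)² / 73 = 9.2603
  glabrous: (47 − 73)² / 73 = 9.2603
χ² = 9.2603 + 9.2603 = 18.5206 ≈ 18.521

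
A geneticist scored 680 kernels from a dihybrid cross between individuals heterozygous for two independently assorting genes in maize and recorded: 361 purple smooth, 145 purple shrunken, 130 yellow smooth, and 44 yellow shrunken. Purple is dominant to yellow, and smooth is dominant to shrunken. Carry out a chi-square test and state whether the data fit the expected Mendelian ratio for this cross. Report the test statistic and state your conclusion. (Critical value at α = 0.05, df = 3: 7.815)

A dihybrid F₂ with independent assortment and complete dominance at both loci gives a 9:3:3:1 phenotypic ratio.
Total ratio parts = 16. Expected numbers out of 680:
  purple smooth: 680 × 9/16 = 382.5
  purple shrunken: 680 × 3/16 = 127.5
  yellow smooth: 680 × 3/16 = 127.5
  yellow shrunken: 680 × 1/16 = 42.5
χ² = Σ (O − E)² / E
  purple smooth: (361 − 382.5)² / 382.5 = 1.2085
  purple shrunken: (145 − 127.5)² / 127.5 = 2.4020
  yellow smooth: (130 − 127.5)² / 127.5 = 0.0490
  yellow shrunken: (44 − 42.5)² / 42.5 = 0.0529
χ² = 1.2085 + 2.4020 + 0.0490 + 0.0529 = 3.7124 ≈ 3.712
Degrees of freedom = 4 − 1 = 3; critical value at α = 0.05 is 7.815.
Since 3.712 < 7.815, we fail to reject the null hypothesis — the data are consistent with the 9:3:3:1 ratio.

3.712; consistent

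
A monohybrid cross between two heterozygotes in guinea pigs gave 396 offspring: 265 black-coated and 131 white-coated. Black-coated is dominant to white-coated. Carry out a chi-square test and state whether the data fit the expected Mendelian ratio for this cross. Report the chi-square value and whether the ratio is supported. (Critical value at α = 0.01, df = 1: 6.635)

13.791; not consistent

For a monohybrid cross between heterozygotes with complete dominance, the expected phenotypic ratio is 3:1.
Expected counts for N = 396 under a 3:1 ratio (total parts = 4):
  black-coated: 396 × 3/4 = 297
  white-coated: 396 × 1/4 = 99
χ² = Σ (O − E)² / E
  black-coated: (265 − 297)² / 297 = 3.4478
  white-coated: (131 − 99)² / 99 = 10.3434
χ² = 3.4478 + 10.3434 = 13.7912 ≈ 13.791
Degrees of freedom = 2 − 1 = 1; critical value at α = 0.01 is 6.635.
Since 13.791 > 6.635, we reject the null hypothesis — the data do not fit the 3:1 ratio.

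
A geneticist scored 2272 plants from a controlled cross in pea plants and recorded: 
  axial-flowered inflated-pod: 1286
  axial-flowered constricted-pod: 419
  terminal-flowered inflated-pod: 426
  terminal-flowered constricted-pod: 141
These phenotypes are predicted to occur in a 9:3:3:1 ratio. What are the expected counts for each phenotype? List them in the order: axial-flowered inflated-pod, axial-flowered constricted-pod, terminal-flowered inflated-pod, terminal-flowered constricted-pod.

1278, 426, 426, 142

Under the 9:3:3:1 hypothesis (Σ ratio = 16, N = 2272):
  axial-flowered inflated-pod: 2272 × 9/16 = 1278
  axial-flowered constricted-pod: 2272 × 3/16 = 426
  terminal-flowered inflated-pod: 2272 × 3/16 = 426
  terminal-flowered constricted-pod: 2272 × 1/16 = 142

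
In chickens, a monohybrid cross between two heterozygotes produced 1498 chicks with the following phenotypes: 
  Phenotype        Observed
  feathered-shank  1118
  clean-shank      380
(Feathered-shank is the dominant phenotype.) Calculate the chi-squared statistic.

0.108

For a monohybrid cross between heterozygotes with complete dominance, the expected phenotypic ratio is 3:1.
Under the 3:1 hypothesis (Σ ratio = 4, N = 1498):
  feathered-shank: 1498 × 3/4 = 1123.5
  clean-shank: 1498 × 1/4 = 374.5
χ² = Σ (O − E)² / E
  feathered-shank: (1118 − 1123.5)² / 1123.5 = 0.0269
  clean-shank: (380 − 374.5)² / 374.5 = 0.0808
χ² = 0.0269 + 0.0808 = 0.1077 ≈ 0.108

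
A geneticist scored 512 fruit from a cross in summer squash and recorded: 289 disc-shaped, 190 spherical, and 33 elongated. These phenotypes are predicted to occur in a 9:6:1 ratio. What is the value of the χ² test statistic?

0.056

Under the 9:6:1 hypothesis (Σ ratio = 16, N = 512):
  disc-shaped: 512 × 9/16 = 288
  spherical: 512 × 6/16 = 192
  elongated: 512 × 1/16 = 32
χ² = Σ (O − E)² / E
  disc-shaped: (289 − 288)² / 288 = 0.0035
  spherical: (190 − 192)² / 192 = 0.0208
  elongated: (33 − 32)² / 32 = 0.0312
χ² = 0.0035 + 0.0208 + 0.0312 = 0.0555 ≈ 0.056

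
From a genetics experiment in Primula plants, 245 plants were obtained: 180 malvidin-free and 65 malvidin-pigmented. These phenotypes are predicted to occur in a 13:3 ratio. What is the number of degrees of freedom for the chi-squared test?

A goodness-of-fit test with 2 phenotype classes has df = 2 − 1 = 1.

1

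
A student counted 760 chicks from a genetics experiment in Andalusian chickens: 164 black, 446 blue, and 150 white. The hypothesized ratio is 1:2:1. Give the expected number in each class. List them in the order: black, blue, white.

190, 380, 190

The 1:2:1 ratio has 4 parts, so with N = 760 the expected counts are:
  black: 760 × 1/4 = 190
  blue: 760 × 2/4 = 380
  white: 760 × 1/4 = 190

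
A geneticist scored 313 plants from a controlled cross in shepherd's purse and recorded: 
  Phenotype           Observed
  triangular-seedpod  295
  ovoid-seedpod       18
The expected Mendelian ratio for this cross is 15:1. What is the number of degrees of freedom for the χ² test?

A goodness-of-fit test with 2 phenotype classes has df = 2 − 1 = 1.

1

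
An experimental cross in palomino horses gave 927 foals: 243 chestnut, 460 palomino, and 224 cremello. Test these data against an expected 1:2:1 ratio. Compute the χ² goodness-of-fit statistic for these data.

Total ratio parts = 4. Expected numbers out of 927:
  chestnut: 927 × 1/4 = 231.75
  palomino: 927 × 2/4 = 463.5
  cremello: 927 × 1/4 = 231.75
χ² = Σ (O − E)² / E
  chestnut: (243 − 231.75)² / 231.75 = 0.5461
  palomino: (460 − 463.5)² / 463.5 = 0.0264
  cremello: (224 − 231.75)² / 231.75 = 0.2592
χ² = 0.5461 + 0.0264 + 0.2592 = 0.8317 ≈ 0.832

0.832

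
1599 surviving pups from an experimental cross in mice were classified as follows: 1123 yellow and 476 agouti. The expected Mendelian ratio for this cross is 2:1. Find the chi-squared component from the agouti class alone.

The 2:1 ratio has 3 parts, so with N = 1599 the expected counts are:
  yellow: 1599 × 2/3 = 1066
  agouti: 1599 × 1/3 = 533
Contribution of agouti: (476 − 533)² / 533 = 6.0957

6.096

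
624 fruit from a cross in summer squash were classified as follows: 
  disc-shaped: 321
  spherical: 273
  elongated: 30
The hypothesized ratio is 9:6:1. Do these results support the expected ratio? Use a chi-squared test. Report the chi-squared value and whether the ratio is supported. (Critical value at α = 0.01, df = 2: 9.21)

11.141; not consistent

Expected counts for N = 624 under a 9:6:1 ratio (total parts = 16):
  disc-shaped: 624 × 9/16 = 351
  spherical: 624 × 6/16 = 234
  elongated: 624 × 1/16 = 39
χ² = Σ (O − E)² / E
  disc-shaped: (321 − 351)² / 351 = 2.5641
  spherical: (273 − 234)² / 234 = 6.5000
  elongated: (30 − 39)² / 39 = 2.0769
χ² = 2.5641 + 6.5000 + 2.0769 = 11.141
Degrees of freedom = 3 − 1 = 2; critical value at α = 0.01 is 9.21.
Since 11.141 > 9.21, we reject the null hypothesis — the data do not fit the 9:6:1 ratio.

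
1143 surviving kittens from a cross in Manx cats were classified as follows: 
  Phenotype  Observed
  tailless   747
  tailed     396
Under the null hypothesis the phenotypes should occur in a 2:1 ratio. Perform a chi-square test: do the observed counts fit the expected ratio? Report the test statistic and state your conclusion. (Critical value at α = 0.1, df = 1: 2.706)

The 2:1 ratio has 3 parts, so with N = 1143 the expected counts are:
  tailless: 1143 × 2/3 = 762
  tailed: 1143 × 1/3 = 381
χ² = Σ (O − E)² / E
  tailless: (747 − 762)² / 762 = 0.2953
  tailed: (396 − 381)² / 381 = 0.5906
χ² = 0.2953 + 0.5906 = 0.8859 ≈ 0.886
Degrees of freedom = 2 − 1 = 1; critical value at α = 0.1 is 2.706.
Since 0.886 < 2.706, we fail to reject the null hypothesis — the data are consistent with the 2:1 ratio.

0.886; consistent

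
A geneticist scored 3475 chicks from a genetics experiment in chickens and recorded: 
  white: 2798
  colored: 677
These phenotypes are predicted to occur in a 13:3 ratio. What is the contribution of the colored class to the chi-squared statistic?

0.993

Total ratio parts = 16. Expected numbers out of 3475:
  white: 3475 × 13/16 = 2823.4375
  colored: 3475 × 3/16 = 651.5625
Contribution of colored: (677 − 651.5625)² / 651.5625 = 0.9931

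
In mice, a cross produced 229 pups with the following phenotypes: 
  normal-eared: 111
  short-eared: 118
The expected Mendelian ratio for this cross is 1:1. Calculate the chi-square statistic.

Total ratio parts = 2. Expected numbers out of 229:
  normal-eared: 229 × 1/2 = 114.5
  short-eared: 229 × 1/2 = 114.5
χ² = Σ (O − E)² / E
  normal-eared: (111 − 114.5)² / 114.5 = 0.1070
  short-eared: (118 − 114.5)² / 114.5 = 0.1070
χ² = 0.1070 + 0.1070 = 0.214

0.214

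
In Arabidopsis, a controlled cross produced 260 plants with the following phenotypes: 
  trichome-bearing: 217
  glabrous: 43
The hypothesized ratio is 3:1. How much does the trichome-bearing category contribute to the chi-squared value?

2.482

The 3:1 ratio has 4 parts, so with N = 260 the expected counts are:
  trichome-bearing: 260 × 3/4 = 195
  glabrous: 260 × 1/4 = 65
Contribution of trichome-bearing: (217 − 195)² / 195 = 2.4821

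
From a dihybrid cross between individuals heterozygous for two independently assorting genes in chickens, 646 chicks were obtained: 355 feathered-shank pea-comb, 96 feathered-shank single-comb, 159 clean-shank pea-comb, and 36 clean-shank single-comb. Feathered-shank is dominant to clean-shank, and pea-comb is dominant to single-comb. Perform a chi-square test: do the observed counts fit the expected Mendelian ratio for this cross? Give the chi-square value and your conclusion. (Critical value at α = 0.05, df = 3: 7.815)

17.722; not consistent

A dihybrid F₂ with independent assortment and complete dominance at both loci gives a 9:3:3:1 phenotypic ratio.
Expected counts for N = 646 under a 9:3:3:1 ratio (total parts = 16):
  feathered-shank pea-comb: 646 × 9/16 = 363.375
  feathered-shank single-comb: 646 × 3/16 = 121.125
  clean-shank pea-comb: 646 × 3/16 = 121.125
  clean-shank single-comb: 646 × 1/16 = 40.375
χ² = Σ (O − E)² / E
  feathered-shank pea-comb: (355 − 363.375)² / 363.375 = 0.1930
  feathered-shank single-comb: (96 − 121.125)² / 121.125 = 5.2117
  clean-shank pea-comb: (159 − 121.125)² / 121.125 = 11.8433
  clean-shank single-comb: (36 − 40.375)² / 40.375 = 0.4741
χ² = 0.1930 + 5.2117 + 11.8433 + 0.4741 = 17.7221 ≈ 17.722
Degrees of freedom = 4 − 1 = 3; critical value at α = 0.05 is 7.815.
Since 17.722 > 7.815, we reject the null hypothesis — the data do not fit the 9:3:3:1 ratio.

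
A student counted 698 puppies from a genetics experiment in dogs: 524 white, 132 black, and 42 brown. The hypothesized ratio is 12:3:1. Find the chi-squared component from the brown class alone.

0.061

Total ratio parts = 16. Expected numbers out of 698:
  white: 698 × 12/16 = 523.5
  black: 698 × 3/16 = 130.875
  brown: 698 × 1/16 = 43.625
Contribution of brown: (42 − 43.625)² / 43.625 = 0.0605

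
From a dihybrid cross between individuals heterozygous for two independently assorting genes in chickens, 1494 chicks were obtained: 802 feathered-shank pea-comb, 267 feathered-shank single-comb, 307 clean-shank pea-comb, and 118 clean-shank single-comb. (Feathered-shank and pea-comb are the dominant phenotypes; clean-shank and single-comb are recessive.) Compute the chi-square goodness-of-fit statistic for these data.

11.440

A dihybrid F₂ with independent assortment and complete dominance at both loci gives a 9:3:3:1 phenotypic ratio.
Total ratio parts = 16. Expected numbers out of 1494:
  feathered-shank pea-comb: 1494 × 9/16 = 840.375
  feathered-shank single-comb: 1494 × 3/16 = 280.125
  clean-shank pea-comb: 1494 × 3/16 = 280.125
  clean-shank single-comb: 1494 × 1/16 = 93.375
χ² = Σ (O − E)² / E
  feathered-shank pea-comb: (802 − 840.375)² / 840.375 = 1.7524
  feathered-shank single-comb: (267 − 280.125)² / 280.125 = 0.6150
  clean-shank pea-comb: (307 − 280.125)² / 280.125 = 2.5784
  clean-shank single-comb: (118 − 93.375)² / 93.375 = 6.4941
χ² = 1.7524 + 0.6150 + 2.5784 + 6.4941 = 11.4399 ≈ 11.440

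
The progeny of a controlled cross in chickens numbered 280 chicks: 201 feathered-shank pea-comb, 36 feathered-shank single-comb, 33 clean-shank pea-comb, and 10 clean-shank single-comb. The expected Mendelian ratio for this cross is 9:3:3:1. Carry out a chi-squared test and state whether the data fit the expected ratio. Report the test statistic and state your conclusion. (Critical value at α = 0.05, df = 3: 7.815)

27.657; not consistent

The 9:3:3:1 ratio has 16 parts, so with N = 280 the expected counts are:
  feathered-shank pea-comb: 280 × 9/16 = 157.5
  feathered-shank single-comb: 280 × 3/16 = 52.5
  clean-shank pea-comb: 280 × 3/16 = 52.5
  clean-shank single-comb: 280 × 1/16 = 17.5
χ² = Σ (O − E)² / E
  feathered-shank pea-comb: (201 − 157.5)² / 157.5 = 12.0143
  feathered-shank single-comb: (36 − 52.5)² / 52.5 = 5.1857
  clean-shank pea-comb: (33 − 52.5)² / 52.5 = 7.2429
  clean-shank single-comb: (10 − 17.5)² / 17.5 = 3.2143
χ² = 12.0143 + 5.1857 + 7.2429 + 3.2143 = 27.6572 ≈ 27.657
Degrees of freedom = 4 − 1 = 3; critical value at α = 0.05 is 7.815.
Since 27.657 > 7.815, we reject the null hypothesis — the data do not fit the 9:3:3:1 ratio.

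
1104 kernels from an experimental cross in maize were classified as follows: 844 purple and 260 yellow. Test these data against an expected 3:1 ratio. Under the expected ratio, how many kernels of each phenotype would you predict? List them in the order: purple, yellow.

Expected counts for N = 1104 under a 3:1 ratio (total parts = 4):
  purple: 1104 × 3/4 = 828
  yellow: 1104 × 1/4 = 276

828, 276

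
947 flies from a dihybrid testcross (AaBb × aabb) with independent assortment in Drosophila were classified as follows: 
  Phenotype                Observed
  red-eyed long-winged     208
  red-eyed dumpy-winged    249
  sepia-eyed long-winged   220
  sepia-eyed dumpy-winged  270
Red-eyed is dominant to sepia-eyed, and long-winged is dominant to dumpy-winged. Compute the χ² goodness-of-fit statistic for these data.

A dihybrid testcross with independent assortment gives a 1:1:1:1 ratio.
The 1:1:1:1 ratio has 4 parts, so with N = 947 the expected counts are:
  red-eyed long-winged: 947 × 1/4 = 236.75
  red-eyed dumpy-winged: 947 × 1/4 = 236.75
  sepia-eyed long-winged: 947 × 1/4 = 236.75
  sepia-eyed dumpy-winged: 947 × 1/4 = 236.75
χ² = Σ (O − E)² / E
  red-eyed long-winged: (208 − 236.75)² / 236.75 = 3.4913
  red-eyed dumpy-winged: (249 − 236.75)² / 236.75 = 0.6338
  sepia-eyed long-winged: (220 − 236.75)² / 236.75 = 1.1851
  sepia-eyed dumpy-winged: (270 − 236.75)² / 236.75 = 4.6697
χ² = 3.4913 + 0.6338 + 1.1851 + 4.6697 = 9.9799 ≈ 9.980

9.980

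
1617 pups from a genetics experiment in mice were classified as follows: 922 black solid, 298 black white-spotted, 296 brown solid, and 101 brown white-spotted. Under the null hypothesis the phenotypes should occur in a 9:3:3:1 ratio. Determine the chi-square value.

0.429

Under the 9:3:3:1 hypothesis (Σ ratio = 16, N = 1617):
  black solid: 1617 × 9/16 = 909.5625
  black white-spotted: 1617 × 3/16 = 303.1875
  brown solid: 1617 × 3/16 = 303.1875
  brown white-spotted: 1617 × 1/16 = 101.0625
χ² = Σ (O − E)² / E
  black solid: (922 − 909.5625)² / 909.5625 = 0.1701
  black white-spotted: (298 − 303.1875)² / 303.1875 = 0.0888
  brown solid: (296 − 303.1875)² / 303.1875 = 0.1704
  brown white-spotted: (101 − 101.0625)² / 101.0625 = 0.0000
χ² = 0.1701 + 0.0888 + 0.1704 + 0.0000 = 0.4293 ≈ 0.429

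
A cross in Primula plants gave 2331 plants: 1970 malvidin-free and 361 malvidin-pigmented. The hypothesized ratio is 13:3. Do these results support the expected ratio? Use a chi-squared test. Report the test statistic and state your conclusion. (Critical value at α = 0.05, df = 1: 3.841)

16.292; not consistent

Total ratio parts = 16. Expected numbers out of 2331:
  malvidin-free: 2331 × 13/16 = 1893.9375
  malvidin-pigmented: 2331 × 3/16 = 437.0625
χ² = Σ (O − E)² / E
  malvidin-free: (1970 − 1893.9375)² / 1893.9375 = 3.0547
  malvidin-pigmented: (361 − 437.0625)² / 437.0625 = 13.2372
χ² = 3.0547 + 13.2372 = 16.2919 ≈ 16.292
Degrees of freedom = 2 − 1 = 1; critical value at α = 0.05 is 3.841.
Since 16.292 > 3.841, we reject the null hypothesis — the data do not fit the 13:3 ratio.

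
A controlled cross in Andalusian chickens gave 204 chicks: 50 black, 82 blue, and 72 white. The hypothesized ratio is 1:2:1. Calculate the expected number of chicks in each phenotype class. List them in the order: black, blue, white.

Under the 1:2:1 hypothesis (Σ ratio = 4, N = 204):
  black: 204 × 1/4 = 51
  blue: 204 × 2/4 = 102
  white: 204 × 1/4 = 51

51, 102, 51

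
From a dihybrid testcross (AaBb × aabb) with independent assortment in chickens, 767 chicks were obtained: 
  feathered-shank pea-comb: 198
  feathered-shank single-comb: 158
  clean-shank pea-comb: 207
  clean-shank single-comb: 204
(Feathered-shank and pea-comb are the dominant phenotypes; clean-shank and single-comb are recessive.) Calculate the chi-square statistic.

8.140

A dihybrid testcross with independent assortment gives a 1:1:1:1 ratio.
Under the 1:1:1:1 hypothesis (Σ ratio = 4, N = 767):
  feathered-shank pea-comb: 767 × 1/4 = 191.75
  feathered-shank single-comb: 767 × 1/4 = 191.75
  clean-shank pea-comb: 767 × 1/4 = 191.75
  clean-shank single-comb: 767 × 1/4 = 191.75
χ² = Σ (O − E)² / E
  feathered-shank pea-comb: (198 − 191.75)² / 191.75 = 0.2037
  feathered-shank single-comb: (158 − 191.75)² / 191.75 = 5.9404
  clean-shank pea-comb: (207 − 191.75)² / 191.75 = 1.2128
  clean-shank single-comb: (204 − 191.75)² / 191.75 = 0.7826
χ² = 0.2037 + 5.9404 + 1.2128 + 0.7826 = 8.1395 ≈ 8.140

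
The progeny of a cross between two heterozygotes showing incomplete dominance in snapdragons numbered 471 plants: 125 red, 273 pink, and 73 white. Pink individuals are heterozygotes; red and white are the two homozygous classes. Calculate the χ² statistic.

23.425

With incomplete dominance, a heterozygote × heterozygote cross gives a 1:2:1 phenotypic ratio.
Under the 1:2:1 hypothesis (Σ ratio = 4, N = 471):
  red: 471 × 1/4 = 117.75
  pink: 471 × 2/4 = 235.5
  white: 471 × 1/4 = 117.75
χ² = Σ (O − E)² / E
  red: (125 − 117.75)² / 117.75 = 0.4464
  pink: (273 − 235.5)² / 235.5 = 5.9713
  white: (73 − 117.75)² / 117.75 = 17.0069
χ² = 0.4464 + 5.9713 + 17.0069 = 23.4246 ≈ 23.425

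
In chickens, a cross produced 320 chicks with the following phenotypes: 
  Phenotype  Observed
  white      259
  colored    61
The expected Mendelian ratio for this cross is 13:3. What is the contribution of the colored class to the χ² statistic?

0.017

Total ratio parts = 16. Expected numbers out of 320:
  white: 320 × 13/16 = 260
  colored: 320 × 3/16 = 60
Contribution of colored: (61 − 60)² / 60 = 0.0167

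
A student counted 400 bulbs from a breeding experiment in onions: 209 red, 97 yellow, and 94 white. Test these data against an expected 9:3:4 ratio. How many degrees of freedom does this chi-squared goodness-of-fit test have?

2

A goodness-of-fit test with 3 phenotype classes has df = 3 − 1 = 2.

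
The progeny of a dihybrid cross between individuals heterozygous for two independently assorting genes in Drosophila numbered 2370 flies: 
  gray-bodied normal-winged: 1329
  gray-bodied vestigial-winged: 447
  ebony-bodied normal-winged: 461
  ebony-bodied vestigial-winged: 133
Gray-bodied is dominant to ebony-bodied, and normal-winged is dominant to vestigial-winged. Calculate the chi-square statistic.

A dihybrid F₂ with independent assortment and complete dominance at both loci gives a 9:3:3:1 phenotypic ratio.
The 9:3:3:1 ratio has 16 parts, so with N = 2370 the expected counts are:
  gray-bodied normal-winged: 2370 × 9/16 = 1333.125
  gray-bodied vestigial-winged: 2370 × 3/16 = 444.375
  ebony-bodied normal-winged: 2370 × 3/16 = 444.375
  ebony-bodied vestigial-winged: 2370 × 1/16 = 148.125
χ² = Σ (O − E)² / E
  gray-bodied normal-winged: (1329 − 1333.125)² / 1333.125 = 0.0128
  gray-bodied vestigial-winged: (447 − 444.375)² / 444.375 = 0.0155
  ebony-bodied normal-winged: (461 − 444.375)² / 444.375 = 0.6220
  ebony-bodied vestigial-winged: (133 − 148.125)² / 148.125 = 1.5444
χ² = 0.0128 + 0.0155 + 0.6220 + 1.5444 = 2.1947 ≈ 2.195

2.195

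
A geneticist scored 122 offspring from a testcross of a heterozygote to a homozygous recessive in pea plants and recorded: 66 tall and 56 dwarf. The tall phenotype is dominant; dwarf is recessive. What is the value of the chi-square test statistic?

0.820

A testcross of a heterozygote (Aa × aa) gives a 1:1 phenotypic ratio.
Under the 1:1 hypothesis (Σ ratio = 2, N = 122):
  tall: 122 × 1/2 = 61
  dwarf: 122 × 1/2 = 61
χ² = Σ (O − E)² / E
  tall: (66 − 61)² / 61 = 0.4098
  dwarf: (56 − 61)² / 61 = 0.4098
χ² = 0.4098 + 0.4098 = 0.8196 ≈ 0.820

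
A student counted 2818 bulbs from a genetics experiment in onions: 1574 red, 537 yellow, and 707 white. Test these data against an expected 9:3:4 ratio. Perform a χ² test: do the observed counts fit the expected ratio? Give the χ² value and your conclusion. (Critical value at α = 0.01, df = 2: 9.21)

The 9:3:4 ratio has 16 parts, so with N = 2818 the expected counts are:
  red: 2818 × 9/16 = 1585.125
  yellow: 2818 × 3/16 = 528.375
  white: 2818 × 4/16 = 704.5
χ² = Σ (O − E)² / E
  red: (1574 − 1585.125)² / 1585.125 = 0.0781
  yellow: (537 − 528.375)² / 528.375 = 0.1408
  white: (707 − 704.5)² / 704.5 = 0.0089
χ² = 0.0781 + 0.1408 + 0.0089 = 0.2278 ≈ 0.228
Degrees of freedom = 3 − 1 = 2; critical value at α = 0.01 is 9.21.
Since 0.228 < 9.21, we fail to reject the null hypothesis — the data are consistent with the 9:3:4 ratio.

0.228; consistent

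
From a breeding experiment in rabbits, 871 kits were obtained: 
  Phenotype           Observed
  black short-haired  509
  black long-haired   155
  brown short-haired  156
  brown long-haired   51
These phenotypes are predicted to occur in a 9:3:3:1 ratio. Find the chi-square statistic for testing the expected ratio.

1.709

Expected counts for N = 871 under a 9:3:3:1 ratio (total parts = 16):
  black short-haired: 871 × 9/16 = 489.9375
  black long-haired: 871 × 3/16 = 163.3125
  brown short-haired: 871 × 3/16 = 163.3125
  brown long-haired: 871 × 1/16 = 54.4375
χ² = Σ (O − E)² / E
  black short-haired: (509 − 489.9375)² / 489.9375 = 0.7417
  black long-haired: (155 − 163.3125)² / 163.3125 = 0.4231
  brown short-haired: (156 − 163.3125)² / 163.3125 = 0.3274
  brown long-haired: (51 − 54.4375)² / 54.4375 = 0.2171
χ² = 0.7417 + 0.4231 + 0.3274 + 0.2171 = 1.7093 ≈ 1.709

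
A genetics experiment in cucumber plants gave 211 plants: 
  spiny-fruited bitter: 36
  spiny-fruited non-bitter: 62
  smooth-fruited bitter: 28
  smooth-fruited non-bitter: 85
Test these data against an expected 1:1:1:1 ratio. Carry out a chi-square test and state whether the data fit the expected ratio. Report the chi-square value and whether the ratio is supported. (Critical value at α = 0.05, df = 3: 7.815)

Expected counts for N = 211 under a 1:1:1:1 ratio (total parts = 4):
  spiny-fruited bitter: 211 × 1/4 = 52.75
  spiny-fruited non-bitter: 211 × 1/4 = 52.75
  smooth-fruited bitter: 211 × 1/4 = 52.75
  smooth-fruited non-bitter: 211 × 1/4 = 52.75
χ² = Σ (O − E)² / E
  spiny-fruited bitter: (36 − 52.75)² / 52.75 = 5.3187
  spiny-fruited non-bitter: (62 − 52.75)² / 52.75 = 1.6220
  smooth-fruited bitter: (28 − 52.75)² / 52.75 = 11.6126
  smooth-fruited non-bitter: (85 − 52.75)² / 52.75 = 19.7168
χ² = 5.3187 + 1.6220 + 11.6126 + 19.7168 = 38.2701 ≈ 38.270
Degrees of freedom = 4 − 1 = 3; critical value at α = 0.05 is 7.815.
Since 38.270 > 7.815, we reject the null hypothesis — the data do not fit the 1:1:1:1 ratio.

38.270; not consistent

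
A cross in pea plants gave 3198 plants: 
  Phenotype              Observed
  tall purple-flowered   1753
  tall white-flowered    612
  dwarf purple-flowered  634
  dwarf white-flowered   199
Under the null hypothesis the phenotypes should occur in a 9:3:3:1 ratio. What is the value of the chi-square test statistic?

3.400

Under the 9:3:3:1 hypothesis (Σ ratio = 16, N = 3198):
  tall purple-flowered: 3198 × 9/16 = 1798.875
  tall white-flowered: 3198 × 3/16 = 599.625
  dwarf purple-flowered: 3198 × 3/16 = 599.625
  dwarf white-flowered: 3198 × 1/16 = 199.875
χ² = Σ (O − E)² / E
  tall purple-flowered: (1753 − 1798.875)² / 1798.875 = 1.1699
  tall white-flowered: (612 − 599.625)² / 599.625 = 0.2554
  dwarf purple-flowered: (634 − 599.625)² / 599.625 = 1.9706
  dwarf white-flowered: (199 − 199.875)² / 199.875 = 0.0038
χ² = 1.1699 + 0.2554 + 1.9706 + 0.0038 = 3.3997 ≈ 3.400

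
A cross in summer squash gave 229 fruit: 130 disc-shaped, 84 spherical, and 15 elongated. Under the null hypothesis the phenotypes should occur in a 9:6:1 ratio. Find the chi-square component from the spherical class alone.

0.041

Expected counts for N = 229 under a 9:6:1 ratio (total parts = 16):
  disc-shaped: 229 × 9/16 = 128.8125
  spherical: 229 × 6/16 = 85.875
  elongated: 229 × 1/16 = 14.3125
Contribution of spherical: (84 − 85.875)² / 85.875 = 0.0409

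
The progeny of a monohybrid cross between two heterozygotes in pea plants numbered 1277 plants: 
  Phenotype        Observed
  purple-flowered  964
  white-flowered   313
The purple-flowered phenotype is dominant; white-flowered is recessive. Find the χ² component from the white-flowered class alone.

For a monohybrid cross between heterozygotes with complete dominance, the expected phenotypic ratio is 3:1.
Expected counts for N = 1277 under a 3:1 ratio (total parts = 4):
  purple-flowered: 1277 × 3/4 = 957.75
  white-flowered: 1277 × 1/4 = 319.25
Contribution of white-flowered: (313 − 319.25)² / 319.25 = 0.1224

0.122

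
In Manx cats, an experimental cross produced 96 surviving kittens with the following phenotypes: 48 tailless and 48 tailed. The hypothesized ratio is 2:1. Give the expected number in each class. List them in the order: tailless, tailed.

64, 32

Total ratio parts = 3. Expected numbers out of 96:
  tailless: 96 × 2/3 = 64
  tailed: 96 × 1/3 = 32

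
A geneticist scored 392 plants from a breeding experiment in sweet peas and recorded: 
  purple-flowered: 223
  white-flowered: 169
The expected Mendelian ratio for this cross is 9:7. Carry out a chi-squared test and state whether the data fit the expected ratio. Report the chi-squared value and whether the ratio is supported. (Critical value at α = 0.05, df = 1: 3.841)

0.065; consistent

Expected counts for N = 392 under a 9:7 ratio (total parts = 16):
  purple-flowered: 392 × 9/16 = 220.5
  white-flowered: 392 × 7/16 = 171.5
χ² = Σ (O − E)² / E
  purple-flowered: (223 − 220.5)² / 220.5 = 0.0283
  white-flowered: (169 − 171.5)² / 171.5 = 0.0364
χ² = 0.0283 + 0.0364 = 0.0647 ≈ 0.065
Degrees of freedom = 2 − 1 = 1; critical value at α = 0.05 is 3.841.
Since 0.065 < 3.841, we fail to reject the null hypothesis — the data are consistent with the 9:7 ratio.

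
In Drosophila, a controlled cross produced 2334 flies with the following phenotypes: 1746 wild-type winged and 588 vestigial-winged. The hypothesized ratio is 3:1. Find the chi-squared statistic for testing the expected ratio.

Expected counts for N = 2334 under a 3:1 ratio (total parts = 4):
  wild-type winged: 2334 × 3/4 = 1750.5
  vestigial-winged: 2334 × 1/4 = 583.5
χ² = Σ (O − E)² / E
  wild-type winged: (1746 − 1750.5)² / 1750.5 = 0.0116
  vestigial-winged: (588 − 583.5)² / 583.5 = 0.0347
χ² = 0.0116 + 0.0347 = 0.0463 ≈ 0.046

0.046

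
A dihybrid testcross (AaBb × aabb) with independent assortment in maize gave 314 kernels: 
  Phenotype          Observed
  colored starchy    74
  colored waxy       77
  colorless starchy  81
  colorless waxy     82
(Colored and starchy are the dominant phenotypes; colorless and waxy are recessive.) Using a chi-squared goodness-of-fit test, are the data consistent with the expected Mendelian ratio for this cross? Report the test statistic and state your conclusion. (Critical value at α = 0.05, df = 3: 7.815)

0.522; consistent

A dihybrid testcross with independent assortment gives a 1:1:1:1 ratio.
Total ratio parts = 4. Expected numbers out of 314:
  colored starchy: 314 × 1/4 = 78.5
  colored waxy: 314 × 1/4 = 78.5
  colorless starchy: 314 × 1/4 = 78.5
  colorless waxy: 314 × 1/4 = 78.5
χ² = Σ (O − E)² / E
  colored starchy: (74 − 78.5)² / 78.5 = 0.2580
  colored waxy: (77 − 78.5)² / 78.5 = 0.0287
  colorless starchy: (81 − 78.5)² / 78.5 = 0.0796
  colorless waxy: (82 − 78.5)² / 78.5 = 0.1561
χ² = 0.2580 + 0.0287 + 0.0796 + 0.1561 = 0.5224 ≈ 0.522
Degrees of freedom = 4 − 1 = 3; critical value at α = 0.05 is 7.815.
Since 0.522 < 7.815, we fail to reject the null hypothesis — the data are consistent with the 1:1:1:1 ratio.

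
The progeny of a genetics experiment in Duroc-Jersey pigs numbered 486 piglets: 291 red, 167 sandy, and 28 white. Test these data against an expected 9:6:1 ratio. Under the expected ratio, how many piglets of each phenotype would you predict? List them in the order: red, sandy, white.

Under the 9:6:1 hypothesis (Σ ratio = 16, N = 486):
  red: 486 × 9/16 = 273.375
  sandy: 486 × 6/16 = 182.25
  white: 486 × 1/16 = 30.375

273.375, 182.25, 30.375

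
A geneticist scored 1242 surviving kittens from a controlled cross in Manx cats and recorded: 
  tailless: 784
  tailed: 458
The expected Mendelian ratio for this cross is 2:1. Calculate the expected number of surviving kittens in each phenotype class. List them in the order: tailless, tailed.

Expected counts for N = 1242 under a 2:1 ratio (total parts = 3):
  tailless: 1242 × 2/3 = 828
  tailed: 1242 × 1/3 = 414

828, 414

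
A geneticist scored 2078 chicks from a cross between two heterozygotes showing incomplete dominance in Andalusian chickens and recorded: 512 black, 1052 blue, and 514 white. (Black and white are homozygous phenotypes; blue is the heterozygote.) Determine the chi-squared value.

With incomplete dominance, a heterozygote × heterozygote cross gives a 1:2:1 phenotypic ratio.
Total ratio parts = 4. Expected numbers out of 2078:
  black: 2078 × 1/4 = 519.5
  blue: 2078 × 2/4 = 1039
  white: 2078 × 1/4 = 519.5
χ² = Σ (O − E)² / E
  black: (512 − 519.5)² / 519.5 = 0.1083
  blue: (1052 − 1039)² / 1039 = 0.1627
  white: (514 − 519.5)² / 519.5 = 0.0582
χ² = 0.1083 + 0.1627 + 0.0582 = 0.3292 ≈ 0.329

0.329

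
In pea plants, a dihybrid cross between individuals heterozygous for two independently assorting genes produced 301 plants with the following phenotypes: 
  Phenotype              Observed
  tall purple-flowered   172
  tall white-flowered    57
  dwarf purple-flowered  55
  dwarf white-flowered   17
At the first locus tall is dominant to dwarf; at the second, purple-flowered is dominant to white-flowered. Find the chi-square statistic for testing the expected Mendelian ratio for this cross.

A dihybrid F₂ with independent assortment and complete dominance at both loci gives a 9:3:3:1 phenotypic ratio.
Under the 9:3:3:1 hypothesis (Σ ratio = 16, N = 301):
  tall purple-flowered: 301 × 9/16 = 169.3125
  tall white-flowered: 301 × 3/16 = 56.4375
  dwarf purple-flowered: 301 × 3/16 = 56.4375
  dwarf white-flowered: 301 × 1/16 = 18.8125
χ² = Σ (O − E)² / E
  tall purple-flowered: (172 − 169.3125)² / 169.3125 = 0.0427
  tall white-flowered: (57 − 56.4375)² / 56.4375 = 0.0056
  dwarf purple-flowered: (55 − 56.4375)² / 56.4375 = 0.0366
  dwarf white-flowered: (17 − 18.8125)² / 18.8125 = 0.1746
χ² = 0.0427 + 0.0056 + 0.0366 + 0.1746 = 0.2595 ≈ 0.260

0.260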